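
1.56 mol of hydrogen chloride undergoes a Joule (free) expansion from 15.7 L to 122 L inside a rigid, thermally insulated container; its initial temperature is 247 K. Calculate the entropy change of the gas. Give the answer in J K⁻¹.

ΔS_gas = 26.6 J/K

No heat is exchanged and no work is done, so the ideal-gas temperature stays constant.
Entropy is a state function; using a reversible isothermal path, ΔS_gas = nR ln(V₂/V₁) = 1.56 × 8.314 × ln(122/15.7) = 26.6 J/K.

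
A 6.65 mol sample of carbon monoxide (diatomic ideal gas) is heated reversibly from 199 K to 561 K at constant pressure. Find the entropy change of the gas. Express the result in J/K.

At constant pressure, ΔS = nC_p ln(T₂/T₁) with C_p = 7R/2 = 29.1 J mol⁻¹ K⁻¹.
ΔS = 6.65 × 29.1 × ln(561/199) = 201 J/K.

ΔS = 201 J/K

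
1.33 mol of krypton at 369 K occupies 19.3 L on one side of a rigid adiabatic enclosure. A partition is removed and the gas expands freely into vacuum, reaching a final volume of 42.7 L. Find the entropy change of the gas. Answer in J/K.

ΔS_gas = 8.78 J/K

No heat is exchanged and no work is done, so the ideal-gas temperature stays constant.
Entropy is a state function; using a reversible isothermal path, ΔS_gas = nR ln(V₂/V₁) = 1.33 × 8.314 × ln(42.7/19.3) = 8.78 J/K.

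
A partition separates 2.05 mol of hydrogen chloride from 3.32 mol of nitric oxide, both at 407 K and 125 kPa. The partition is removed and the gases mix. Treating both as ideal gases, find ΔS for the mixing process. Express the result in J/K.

ΔS_mix = 29.7 J/K

Mole fractions: x_A = 2.05/5.37 = 0.382, x_B = 0.618.
ΔS_mix = −R(n_A ln x_A + n_B ln x_B) = −8.314 × (2.05 ln 0.382 + 3.32 ln 0.618) = 29.7 J/K.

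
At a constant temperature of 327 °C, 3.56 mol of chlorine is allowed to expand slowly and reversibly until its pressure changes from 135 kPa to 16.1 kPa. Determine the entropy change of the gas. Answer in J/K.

For an isothermal ideal gas ΔS_gas = nR ln(P₁/P₂) = 3.56 × 8.314 × ln(135/16.1) = 62.9 J/K.

ΔS_gas = 62.9 J/K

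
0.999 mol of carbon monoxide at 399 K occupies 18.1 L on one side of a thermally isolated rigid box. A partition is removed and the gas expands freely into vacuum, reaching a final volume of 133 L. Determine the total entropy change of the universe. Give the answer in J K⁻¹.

ΔS_universe = 16.6 J/K

For an ideal gas in free expansion Q = 0 and W = 0, so T is unchanged.
Entropy is a state function; using a reversible isothermal path, ΔS_gas = nR ln(V₂/V₁) = 0.999 × 8.314 × ln(133/18.1) = 16.6 J/K.
The insulated surroundings exchange no heat, so ΔS_surr = 0 and ΔS_universe = ΔS_gas.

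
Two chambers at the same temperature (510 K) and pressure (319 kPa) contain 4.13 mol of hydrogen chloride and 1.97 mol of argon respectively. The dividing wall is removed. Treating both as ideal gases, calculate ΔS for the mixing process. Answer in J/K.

Mole fractions: x_A = 4.13/6.1 = 0.677, x_B = 0.323.
ΔS_mix = −R(n_A ln x_A + n_B ln x_B) = −8.314 × (4.13 ln 0.677 + 1.97 ln 0.323) = 31.9 J/K.

ΔS_mix = 31.9 J/K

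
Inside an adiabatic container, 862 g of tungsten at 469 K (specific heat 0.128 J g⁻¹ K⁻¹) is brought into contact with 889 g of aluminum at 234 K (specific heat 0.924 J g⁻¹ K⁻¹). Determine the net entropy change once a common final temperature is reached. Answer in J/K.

ΔS_total = 28 J/K

Energy balance: T_f = (m₁c₁T₁ + m₂c₂T₂)/(m₁c₁ + m₂c₂) = 261.83 K.
ΔS₁ = m₁c₁ ln(T_f/T₁) = 110.336 × ln(261.83/469) = -64.32 J/K.
ΔS₂ = m₂c₂ ln(T_f/T₂) = 821.436 × ln(261.83/234) = 92.3 J/K.
ΔS_total = -64.32 + 92.3 = 28 J/K.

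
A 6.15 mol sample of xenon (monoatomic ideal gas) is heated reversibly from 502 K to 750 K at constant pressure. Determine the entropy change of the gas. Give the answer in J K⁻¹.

ΔS = 51.3 J/K

At constant pressure, ΔS = nC_p ln(T₂/T₁) with C_p = 5R/2 = 20.79 J mol⁻¹ K⁻¹.
ΔS = 6.15 × 20.79 × ln(750/502) = 51.3 J/K.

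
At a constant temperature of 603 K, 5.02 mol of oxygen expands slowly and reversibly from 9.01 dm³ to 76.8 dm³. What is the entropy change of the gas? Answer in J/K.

For an isothermal ideal gas ΔS_gas = nR ln(V₂/V₁) = 5.02 × 8.314 × ln(76.8/9.01) = 89.4 J/K.

ΔS_gas = 89.4 J/K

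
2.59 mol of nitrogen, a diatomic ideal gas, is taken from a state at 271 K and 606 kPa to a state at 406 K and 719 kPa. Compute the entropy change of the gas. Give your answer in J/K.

ΔS = 26.8 J/K

ΔS = nC_p ln(T₂/T₁) − nR ln(P₂/P₁), with C_p = 7R/2 = 29.1 J mol⁻¹ K⁻¹ for a diatomic ideal gas.
ΔS = 2.59 × [29.1 × ln(406/271) − 8.314 × ln(719/606)] = 26.8 J/K.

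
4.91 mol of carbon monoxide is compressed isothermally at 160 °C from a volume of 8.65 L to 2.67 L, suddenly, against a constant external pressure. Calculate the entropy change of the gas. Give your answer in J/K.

ΔS_gas = -48 J/K

Entropy is a state function, so ΔS_gas depends only on the end states.
For an isothermal ideal gas ΔS_gas = nR ln(V₂/V₁) = 4.91 × 8.314 × ln(2.67/8.65) = -48 J/K.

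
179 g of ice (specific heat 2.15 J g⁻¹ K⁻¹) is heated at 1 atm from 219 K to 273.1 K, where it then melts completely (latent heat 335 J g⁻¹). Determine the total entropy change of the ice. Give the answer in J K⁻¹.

ΔS = 305 J/K

Warming step: ΔS₁ = m c ln(T_tr/T_i) = 179 × 2.15 × ln(273.1/219) = 84.96 J/K.
Phase change: ΔS₂ = +mL/T_tr = 179 × 335 / 273.1 = 219.6 J/K.
ΔS_total = (84.96) + (219.6) = 305 J/K.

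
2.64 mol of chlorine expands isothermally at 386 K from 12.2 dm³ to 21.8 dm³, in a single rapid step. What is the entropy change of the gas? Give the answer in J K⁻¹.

Entropy is a state function, so ΔS_gas depends only on the end states.
For an isothermal ideal gas ΔS_gas = nR ln(V₂/V₁) = 2.64 × 8.314 × ln(21.8/12.2) = 12.7 J/K.

ΔS_gas = 12.7 J/K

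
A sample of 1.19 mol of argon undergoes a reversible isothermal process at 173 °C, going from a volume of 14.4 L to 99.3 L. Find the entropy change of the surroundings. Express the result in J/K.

ΔS_surr = -19.1 J/K

For an isothermal ideal gas ΔS_gas = nR ln(V₂/V₁) = 1.19 × 8.314 × ln(99.3/14.4) = 19.1 J/K.
The process is reversible, so ΔS_surr = −ΔS_gas = -19.1 J/K and ΔS_universe = 0.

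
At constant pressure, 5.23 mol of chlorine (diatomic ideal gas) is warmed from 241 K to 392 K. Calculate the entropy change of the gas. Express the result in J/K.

ΔS = 74 J/K

At constant pressure, ΔS = nC_p ln(T₂/T₁) with C_p = 7R/2 = 29.1 J mol⁻¹ K⁻¹.
ΔS = 5.23 × 29.1 × ln(392/241) = 74 J/K.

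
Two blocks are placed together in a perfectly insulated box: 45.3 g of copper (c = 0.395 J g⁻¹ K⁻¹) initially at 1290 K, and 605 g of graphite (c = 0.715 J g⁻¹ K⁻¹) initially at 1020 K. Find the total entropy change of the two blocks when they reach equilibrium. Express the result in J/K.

ΔS_total = 0.51 J/K

Energy balance: T_f = (m₁c₁T₁ + m₂c₂T₂)/(m₁c₁ + m₂c₂) = 1030.7 K.
ΔS₁ = m₁c₁ ln(T_f/T₁) = 17.8935 × ln(1030.7/1290) = -4.015 J/K.
ΔS₂ = m₂c₂ ln(T_f/T₂) = 432.575 × ln(1030.7/1020) = 4.525 J/K.
ΔS_total = -4.015 + 4.525 = 0.51 J/K.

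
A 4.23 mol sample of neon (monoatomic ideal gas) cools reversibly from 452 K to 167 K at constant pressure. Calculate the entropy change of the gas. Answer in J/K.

At constant pressure, ΔS = nC_p ln(T₂/T₁) with C_p = 5R/2 = 20.79 J mol⁻¹ K⁻¹.
ΔS = 4.23 × 20.79 × ln(167/452) = -87.5 J/K.

ΔS = -87.5 J/K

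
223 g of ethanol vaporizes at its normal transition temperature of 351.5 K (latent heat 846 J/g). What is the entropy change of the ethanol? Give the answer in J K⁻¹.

ΔS = 537 J/K

Heat absorbed by the substance: Q = mL = 223 × 846 = 188658 J.
At constant T, ΔS = Q_rev/T = 188658 / 351.5 = 537 J/K.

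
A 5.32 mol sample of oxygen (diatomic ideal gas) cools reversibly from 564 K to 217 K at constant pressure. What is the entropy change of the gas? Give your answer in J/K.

ΔS = -148 J/K

At constant pressure, ΔS = nC_p ln(T₂/T₁) with C_p = 7R/2 = 29.1 J mol⁻¹ K⁻¹.
ΔS = 5.32 × 29.1 × ln(217/564) = -148 J/K.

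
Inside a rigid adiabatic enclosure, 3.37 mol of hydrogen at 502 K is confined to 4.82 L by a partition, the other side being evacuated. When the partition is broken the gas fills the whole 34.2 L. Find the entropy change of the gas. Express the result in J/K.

ΔS_gas = 54.9 J/K

No heat is exchanged and no work is done, so the ideal-gas temperature stays constant.
Entropy is a state function; using a reversible isothermal path, ΔS_gas = nR ln(V₂/V₁) = 3.37 × 8.314 × ln(34.2/4.82) = 54.9 J/K.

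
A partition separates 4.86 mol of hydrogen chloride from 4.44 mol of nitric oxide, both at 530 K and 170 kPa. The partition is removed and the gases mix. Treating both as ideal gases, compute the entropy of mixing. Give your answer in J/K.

Mole fractions: x_A = 4.86/9.3 = 0.523, x_B = 0.477.
ΔS_mix = −R(n_A ln x_A + n_B ln x_B) = −8.314 × (4.86 ln 0.523 + 4.44 ln 0.477) = 53.5 J/K.

ΔS_mix = 53.5 J/K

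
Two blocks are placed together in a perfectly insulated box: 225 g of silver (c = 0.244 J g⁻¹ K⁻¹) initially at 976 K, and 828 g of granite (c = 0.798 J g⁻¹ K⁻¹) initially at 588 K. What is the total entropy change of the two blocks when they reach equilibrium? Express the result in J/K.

ΔS_total = 7.52 J/K

Energy balance: T_f = (m₁c₁T₁ + m₂c₂T₂)/(m₁c₁ + m₂c₂) = 617.77 K.
ΔS₁ = m₁c₁ ln(T_f/T₁) = 54.9 × ln(617.77/976) = -25.11 J/K.
ΔS₂ = m₂c₂ ln(T_f/T₂) = 660.744 × ln(617.77/588) = 32.63 J/K.
ΔS_total = -25.11 + 32.63 = 7.52 J/K.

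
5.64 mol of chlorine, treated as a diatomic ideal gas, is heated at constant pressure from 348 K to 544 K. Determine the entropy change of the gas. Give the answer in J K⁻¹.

At constant pressure, ΔS = nC_p ln(T₂/T₁) with C_p = 7R/2 = 29.1 J mol⁻¹ K⁻¹.
ΔS = 5.64 × 29.1 × ln(544/348) = 73.3 J/K.

ΔS = 73.3 J/K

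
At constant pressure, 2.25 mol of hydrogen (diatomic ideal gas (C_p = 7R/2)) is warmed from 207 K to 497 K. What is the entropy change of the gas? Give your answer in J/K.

ΔS = 57.3 J/K

At constant pressure, ΔS = nC_p ln(T₂/T₁) with C_p = 7R/2 = 29.1 J mol⁻¹ K⁻¹.
ΔS = 2.25 × 29.1 × ln(497/207) = 57.3 J/K.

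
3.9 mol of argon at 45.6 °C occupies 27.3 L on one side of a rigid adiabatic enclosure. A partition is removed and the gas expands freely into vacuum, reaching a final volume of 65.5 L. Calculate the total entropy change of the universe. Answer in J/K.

No heat is exchanged and no work is done, so the ideal-gas temperature stays constant.
Entropy is a state function; using a reversible isothermal path, ΔS_gas = nR ln(V₂/V₁) = 3.9 × 8.314 × ln(65.5/27.3) = 28.4 J/K.
The insulated surroundings exchange no heat, so ΔS_surr = 0 and ΔS_universe = ΔS_gas.

ΔS_universe = 28.4 J/K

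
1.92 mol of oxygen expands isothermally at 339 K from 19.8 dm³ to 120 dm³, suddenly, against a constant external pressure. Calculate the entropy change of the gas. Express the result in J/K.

Entropy is a state function, so ΔS_gas depends only on the end states.
For an isothermal ideal gas ΔS_gas = nR ln(V₂/V₁) = 1.92 × 8.314 × ln(120/19.8) = 28.8 J/K.

ΔS_gas = 28.8 J/K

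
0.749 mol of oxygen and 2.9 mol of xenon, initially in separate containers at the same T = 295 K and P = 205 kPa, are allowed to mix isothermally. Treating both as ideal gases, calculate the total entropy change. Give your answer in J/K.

Mole fractions: x_A = 0.749/3.65 = 0.205, x_B = 0.795.
ΔS_mix = −R(n_A ln x_A + n_B ln x_B) = −8.314 × (0.749 ln 0.205 + 2.9 ln 0.795) = 15.4 J/K.

ΔS_mix = 15.4 J/K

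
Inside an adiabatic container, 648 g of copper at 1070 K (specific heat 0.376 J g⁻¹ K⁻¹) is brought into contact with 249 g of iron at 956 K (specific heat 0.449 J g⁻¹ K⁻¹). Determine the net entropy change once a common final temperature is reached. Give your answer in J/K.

ΔS_total = 0.479 J/K

Energy balance: T_f = (m₁c₁T₁ + m₂c₂T₂)/(m₁c₁ + m₂c₂) = 1034.1 K.
ΔS₁ = m₁c₁ ln(T_f/T₁) = 243.648 × ln(1034.1/1070) = -8.305 J/K.
ΔS₂ = m₂c₂ ln(T_f/T₂) = 111.801 × ln(1034.1/956) = 8.784 J/K.
ΔS_total = -8.305 + 8.784 = 0.479 J/K.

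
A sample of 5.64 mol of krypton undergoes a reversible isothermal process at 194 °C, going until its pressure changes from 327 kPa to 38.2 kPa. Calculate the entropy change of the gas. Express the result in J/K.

ΔS_gas = 101 J/K

For an isothermal ideal gas ΔS_gas = nR ln(P₁/P₂) = 5.64 × 8.314 × ln(327/38.2) = 101 J/K.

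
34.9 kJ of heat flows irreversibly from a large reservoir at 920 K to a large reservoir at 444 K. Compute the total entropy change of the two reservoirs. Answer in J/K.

ΔS_hot = −Q/T_H = −34900/920 = -37.93 J/K and ΔS_cold = +Q/T_C = 34900/444 = 78.6 J/K.
ΔS_total = -37.93 + 78.6 = 40.7 J/K, positive as the second law requires.

ΔS_total = 40.7 J/K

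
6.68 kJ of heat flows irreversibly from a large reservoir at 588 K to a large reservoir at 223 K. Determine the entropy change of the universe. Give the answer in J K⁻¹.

ΔS_hot = −Q/T_H = −6680/588 = -11.36 J/K and ΔS_cold = +Q/T_C = 6680/223 = 29.96 J/K.
ΔS_total = -11.36 + 29.96 = 18.6 J/K, positive as the second law requires.

ΔS_total = 18.6 J/K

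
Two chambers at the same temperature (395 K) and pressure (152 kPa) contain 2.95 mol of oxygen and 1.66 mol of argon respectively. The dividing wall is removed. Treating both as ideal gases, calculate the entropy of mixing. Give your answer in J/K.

ΔS_mix = 25 J/K

Mole fractions: x_A = 2.95/4.61 = 0.64, x_B = 0.36.
ΔS_mix = −R(n_A ln x_A + n_B ln x_B) = −8.314 × (2.95 ln 0.64 + 1.66 ln 0.36) = 25 J/K.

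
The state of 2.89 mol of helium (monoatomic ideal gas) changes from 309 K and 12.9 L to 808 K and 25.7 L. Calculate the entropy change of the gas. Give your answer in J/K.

Entropy is a state function: ΔS = nC_V ln(T₂/T₁) + nR ln(V₂/V₁), with C_V = 3R/2 = 12.47 J mol⁻¹ K⁻¹ for a monoatomic ideal gas.
ΔS = 2.89 × [12.47 × ln(808/309) + 8.314 × ln(25.7/12.9)] = 51.2 J/K.

ΔS = 51.2 J/K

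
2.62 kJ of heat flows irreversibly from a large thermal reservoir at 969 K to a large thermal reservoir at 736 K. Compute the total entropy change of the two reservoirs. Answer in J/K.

ΔS_total = 0.856 J/K

ΔS_hot = −Q/T_H = −2620/969 = -2.704 J/K and ΔS_cold = +Q/T_C = 2620/736 = 3.56 J/K.
ΔS_total = -2.704 + 3.56 = 0.856 J/K, positive as the second law requires.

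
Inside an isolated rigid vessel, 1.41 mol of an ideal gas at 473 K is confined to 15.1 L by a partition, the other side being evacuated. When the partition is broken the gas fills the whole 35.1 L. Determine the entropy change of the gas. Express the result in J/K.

ΔS_gas = 9.89 J/K

For an ideal gas in free expansion Q = 0 and W = 0, so T is unchanged.
Entropy is a state function; using a reversible isothermal path, ΔS_gas = nR ln(V₂/V₁) = 1.41 × 8.314 × ln(35.1/15.1) = 9.89 J/K.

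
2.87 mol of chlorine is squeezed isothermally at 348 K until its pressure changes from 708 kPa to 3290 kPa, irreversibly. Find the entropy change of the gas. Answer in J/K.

Entropy is a state function, so ΔS_gas depends only on the end states.
For an isothermal ideal gas ΔS_gas = nR ln(P₁/P₂) = 2.87 × 8.314 × ln(708/3290) = -36.7 J/K.

ΔS_gas = -36.7 J/K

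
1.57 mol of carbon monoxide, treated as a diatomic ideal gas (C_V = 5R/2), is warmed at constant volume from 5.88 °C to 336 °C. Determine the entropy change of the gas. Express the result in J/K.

ΔS = 25.5 J/K

In kelvin: T₁ = 279.03 K, T₂ = 609.15 K. At constant volume, ΔS = nC_V ln(T₂/T₁) with C_V = 5R/2 = 20.79 J mol⁻¹ K⁻¹.
ΔS = 1.57 × 20.79 × ln(609.15/279.03) = 25.5 J/K.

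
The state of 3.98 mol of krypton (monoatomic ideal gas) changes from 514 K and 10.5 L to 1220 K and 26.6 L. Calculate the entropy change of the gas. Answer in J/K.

ΔS = 73.7 J/K

Entropy is a state function: ΔS = nC_V ln(T₂/T₁) + nR ln(V₂/V₁), with C_V = 3R/2 = 12.47 J mol⁻¹ K⁻¹ for a monoatomic ideal gas.
ΔS = 3.98 × [12.47 × ln(1220/514) + 8.314 × ln(26.6/10.5)] = 73.7 J/K.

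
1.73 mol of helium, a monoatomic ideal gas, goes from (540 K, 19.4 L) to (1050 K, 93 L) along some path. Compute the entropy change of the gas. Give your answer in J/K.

ΔS = 36.9 J/K

Entropy is a state function: ΔS = nC_V ln(T₂/T₁) + nR ln(V₂/V₁), with C_V = 3R/2 = 12.47 J mol⁻¹ K⁻¹ for a monoatomic ideal gas.
ΔS = 1.73 × [12.47 × ln(1050/540) + 8.314 × ln(93/19.4)] = 36.9 J/K.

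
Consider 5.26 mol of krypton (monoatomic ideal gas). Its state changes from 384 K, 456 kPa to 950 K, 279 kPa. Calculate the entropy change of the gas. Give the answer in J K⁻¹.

ΔS = 121 J/K

ΔS = nC_p ln(T₂/T₁) − nR ln(P₂/P₁), with C_p = 5R/2 = 20.79 J mol⁻¹ K⁻¹ for a monoatomic ideal gas.
ΔS = 5.26 × [20.79 × ln(950/384) − 8.314 × ln(279/456)] = 121 J/K.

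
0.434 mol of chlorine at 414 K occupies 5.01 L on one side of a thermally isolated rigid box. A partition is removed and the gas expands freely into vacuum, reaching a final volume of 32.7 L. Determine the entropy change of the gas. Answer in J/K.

No heat is exchanged and no work is done, so the ideal-gas temperature stays constant.
Entropy is a state function; using a reversible isothermal path, ΔS_gas = nR ln(V₂/V₁) = 0.434 × 8.314 × ln(32.7/5.01) = 6.77 J/K.

ΔS_gas = 6.77 J/K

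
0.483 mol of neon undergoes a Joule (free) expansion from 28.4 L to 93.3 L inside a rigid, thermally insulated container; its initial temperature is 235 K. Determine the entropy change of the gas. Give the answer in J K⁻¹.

For an ideal gas in free expansion Q = 0 and W = 0, so T is unchanged.
Entropy is a state function; using a reversible isothermal path, ΔS_gas = nR ln(V₂/V₁) = 0.483 × 8.314 × ln(93.3/28.4) = 4.78 J/K.

ΔS_gas = 4.78 J/K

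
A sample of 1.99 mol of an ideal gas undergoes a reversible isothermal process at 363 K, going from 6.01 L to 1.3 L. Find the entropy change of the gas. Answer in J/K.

ΔS_gas = -25.3 J/K

For an isothermal ideal gas ΔS_gas = nR ln(V₂/V₁) = 1.99 × 8.314 × ln(1.3/6.01) = -25.3 J/K.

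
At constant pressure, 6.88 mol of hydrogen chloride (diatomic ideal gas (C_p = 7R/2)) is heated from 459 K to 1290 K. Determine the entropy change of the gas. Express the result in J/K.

At constant pressure, ΔS = nC_p ln(T₂/T₁) with C_p = 7R/2 = 29.1 J mol⁻¹ K⁻¹.
ΔS = 6.88 × 29.1 × ln(1290/459) = 207 J/K.

ΔS = 207 J/K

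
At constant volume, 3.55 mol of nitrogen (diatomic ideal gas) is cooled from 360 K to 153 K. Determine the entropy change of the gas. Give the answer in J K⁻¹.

At constant volume, ΔS = nC_V ln(T₂/T₁) with C_V = 5R/2 = 20.79 J mol⁻¹ K⁻¹.
ΔS = 3.55 × 20.79 × ln(153/360) = -63.1 J/K.

ΔS = -63.1 J/K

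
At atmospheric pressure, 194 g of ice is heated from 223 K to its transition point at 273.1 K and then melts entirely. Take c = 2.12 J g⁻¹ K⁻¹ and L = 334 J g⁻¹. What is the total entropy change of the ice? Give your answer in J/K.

ΔS = 321 J/K

Warming step: ΔS₁ = m c ln(T_tr/T_i) = 194 × 2.12 × ln(273.1/223) = 83.35 J/K.
Phase change: ΔS₂ = +mL/T_tr = 194 × 334 / 273.1 = 237.3 J/K.
ΔS_total = (83.35) + (237.3) = 321 J/K.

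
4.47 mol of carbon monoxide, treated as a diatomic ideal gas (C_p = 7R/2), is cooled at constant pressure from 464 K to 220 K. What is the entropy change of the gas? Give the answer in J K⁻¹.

At constant pressure, ΔS = nC_p ln(T₂/T₁) with C_p = 7R/2 = 29.1 J mol⁻¹ K⁻¹.
ΔS = 4.47 × 29.1 × ln(220/464) = -97.1 J/K.

ΔS = -97.1 J/K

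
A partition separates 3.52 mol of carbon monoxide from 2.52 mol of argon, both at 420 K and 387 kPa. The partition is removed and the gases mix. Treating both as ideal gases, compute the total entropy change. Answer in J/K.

Mole fractions: x_A = 3.52/6.04 = 0.583, x_B = 0.417.
ΔS_mix = −R(n_A ln x_A + n_B ln x_B) = −8.314 × (3.52 ln 0.583 + 2.52 ln 0.417) = 34.1 J/K.

ΔS_mix = 34.1 J/K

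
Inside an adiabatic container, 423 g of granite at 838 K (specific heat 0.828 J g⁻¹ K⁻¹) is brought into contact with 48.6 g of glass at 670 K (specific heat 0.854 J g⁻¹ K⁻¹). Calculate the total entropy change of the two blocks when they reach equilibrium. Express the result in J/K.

Energy balance: T_f = (m₁c₁T₁ + m₂c₂T₂)/(m₁c₁ + m₂c₂) = 820.2 K.
ΔS₁ = m₁c₁ ln(T_f/T₁) = 350.244 × ln(820.2/838) = -7.519 J/K.
ΔS₂ = m₂c₂ ln(T_f/T₂) = 41.5044 × ln(820.2/670) = 8.395 J/K.
ΔS_total = -7.519 + 8.395 = 0.876 J/K.

ΔS_total = 0.876 J/K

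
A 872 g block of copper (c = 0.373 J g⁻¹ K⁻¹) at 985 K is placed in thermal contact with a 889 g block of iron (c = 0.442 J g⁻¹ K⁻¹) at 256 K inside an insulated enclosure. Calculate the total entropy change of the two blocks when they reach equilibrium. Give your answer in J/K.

ΔS_total = 157 J/K

Energy balance: T_f = (m₁c₁T₁ + m₂c₂T₂)/(m₁c₁ + m₂c₂) = 586.15 K.
ΔS₁ = m₁c₁ ln(T_f/T₁) = 325.256 × ln(586.15/985) = -168.8 J/K.
ΔS₂ = m₂c₂ ln(T_f/T₂) = 392.938 × ln(586.15/256) = 325.5 J/K.
ΔS_total = -168.8 + 325.5 = 157 J/K.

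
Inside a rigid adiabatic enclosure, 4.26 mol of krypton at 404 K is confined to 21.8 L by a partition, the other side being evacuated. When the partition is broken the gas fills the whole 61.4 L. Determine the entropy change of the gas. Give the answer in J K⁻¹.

For an ideal gas in free expansion Q = 0 and W = 0, so T is unchanged.
Entropy is a state function; using a reversible isothermal path, ΔS_gas = nR ln(V₂/V₁) = 4.26 × 8.314 × ln(61.4/21.8) = 36.7 J/K.

ΔS_gas = 36.7 J/K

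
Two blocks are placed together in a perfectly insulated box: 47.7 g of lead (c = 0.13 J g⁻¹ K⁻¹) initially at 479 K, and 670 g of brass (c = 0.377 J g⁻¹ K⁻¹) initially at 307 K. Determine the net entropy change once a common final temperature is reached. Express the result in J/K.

Energy balance: T_f = (m₁c₁T₁ + m₂c₂T₂)/(m₁c₁ + m₂c₂) = 311.12 K.
ΔS₁ = m₁c₁ ln(T_f/T₁) = 6.201 × ln(311.12/479) = -2.6758 J/K.
ΔS₂ = m₂c₂ ln(T_f/T₂) = 252.59 × ln(311.12/307) = 3.3684 J/K.
ΔS_total = -2.6758 + 3.3684 = 0.693 J/K.

ΔS_total = 0.693 J/K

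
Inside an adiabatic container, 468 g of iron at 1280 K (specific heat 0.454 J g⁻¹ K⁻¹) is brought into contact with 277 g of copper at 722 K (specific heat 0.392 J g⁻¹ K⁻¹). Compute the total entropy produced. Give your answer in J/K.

ΔS_total = 11 J/K

Energy balance: T_f = (m₁c₁T₁ + m₂c₂T₂)/(m₁c₁ + m₂c₂) = 1091.3 K.
ΔS₁ = m₁c₁ ln(T_f/T₁) = 212.472 × ln(1091.3/1280) = -33.89 J/K.
ΔS₂ = m₂c₂ ln(T_f/T₂) = 108.584 × ln(1091.3/722) = 44.85 J/K.
ΔS_total = -33.89 + 44.85 = 11 J/K.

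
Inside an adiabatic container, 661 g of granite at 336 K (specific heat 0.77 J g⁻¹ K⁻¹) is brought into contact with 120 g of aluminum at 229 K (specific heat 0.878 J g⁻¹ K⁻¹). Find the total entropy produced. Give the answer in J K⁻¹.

Energy balance: T_f = (m₁c₁T₁ + m₂c₂T₂)/(m₁c₁ + m₂c₂) = 317.65 K.
ΔS₁ = m₁c₁ ln(T_f/T₁) = 508.97 × ln(317.65/336) = -28.59 J/K.
ΔS₂ = m₂c₂ ln(T_f/T₂) = 105.36 × ln(317.65/229) = 34.48 J/K.
ΔS_total = -28.59 + 34.48 = 5.89 J/K.

ΔS_total = 5.89 J/K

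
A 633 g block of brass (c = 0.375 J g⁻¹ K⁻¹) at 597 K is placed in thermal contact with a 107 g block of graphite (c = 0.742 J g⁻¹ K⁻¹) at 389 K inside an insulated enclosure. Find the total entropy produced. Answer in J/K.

ΔS_total = 5.06 J/K

Energy balance: T_f = (m₁c₁T₁ + m₂c₂T₂)/(m₁c₁ + m₂c₂) = 544.87 K.
ΔS₁ = m₁c₁ ln(T_f/T₁) = 237.375 × ln(544.87/597) = -21.69 J/K.
ΔS₂ = m₂c₂ ln(T_f/T₂) = 79.394 × ln(544.87/389) = 26.75 J/K.
ΔS_total = -21.69 + 26.75 = 5.06 J/K.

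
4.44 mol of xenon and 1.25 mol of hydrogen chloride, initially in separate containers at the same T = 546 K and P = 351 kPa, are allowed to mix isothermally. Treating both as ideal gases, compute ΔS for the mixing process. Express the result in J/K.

Mole fractions: x_A = 4.44/5.69 = 0.78, x_B = 0.22.
ΔS_mix = −R(n_A ln x_A + n_B ln x_B) = −8.314 × (4.44 ln 0.78 + 1.25 ln 0.22) = 24.9 J/K.

ΔS_mix = 24.9 J/K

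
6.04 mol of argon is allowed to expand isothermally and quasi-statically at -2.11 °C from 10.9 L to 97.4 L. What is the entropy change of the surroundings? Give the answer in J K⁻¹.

ΔS_surr = -110 J/K

For an isothermal ideal gas ΔS_gas = nR ln(V₂/V₁) = 6.04 × 8.314 × ln(97.4/10.9) = 110 J/K.
The process is reversible, so ΔS_surr = −ΔS_gas = -110 J/K and ΔS_universe = 0.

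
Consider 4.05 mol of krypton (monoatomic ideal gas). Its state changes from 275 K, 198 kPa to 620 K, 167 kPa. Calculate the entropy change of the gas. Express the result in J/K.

ΔS = 74.2 J/K

ΔS = nC_p ln(T₂/T₁) − nR ln(P₂/P₁), with C_p = 5R/2 = 20.79 J mol⁻¹ K⁻¹ for a monoatomic ideal gas.
ΔS = 4.05 × [20.79 × ln(620/275) − 8.314 × ln(167/198)] = 74.2 J/K.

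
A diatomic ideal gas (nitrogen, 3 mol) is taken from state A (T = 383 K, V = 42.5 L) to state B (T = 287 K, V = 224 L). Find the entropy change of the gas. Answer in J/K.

Entropy is a state function: ΔS = nC_V ln(T₂/T₁) + nR ln(V₂/V₁), with C_V = 5R/2 = 20.79 J mol⁻¹ K⁻¹ for a diatomic ideal gas.
ΔS = 3 × [20.79 × ln(287/383) + 8.314 × ln(224/42.5)] = 23.5 J/K.

ΔS = 23.5 J/K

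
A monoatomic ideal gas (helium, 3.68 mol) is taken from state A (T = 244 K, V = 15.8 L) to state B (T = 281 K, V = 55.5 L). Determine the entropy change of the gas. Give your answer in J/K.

ΔS = 44.9 J/K

Entropy is a state function: ΔS = nC_V ln(T₂/T₁) + nR ln(V₂/V₁), with C_V = 3R/2 = 12.47 J mol⁻¹ K⁻¹ for a monoatomic ideal gas.
ΔS = 3.68 × [12.47 × ln(281/244) + 8.314 × ln(55.5/15.8)] = 44.9 J/K.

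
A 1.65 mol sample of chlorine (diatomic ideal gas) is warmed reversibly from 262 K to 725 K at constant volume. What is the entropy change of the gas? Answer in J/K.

ΔS = 34.9 J/K

At constant volume, ΔS = nC_V ln(T₂/T₁) with C_V = 5R/2 = 20.79 J mol⁻¹ K⁻¹.
ΔS = 1.65 × 20.79 × ln(725/262) = 34.9 J/K.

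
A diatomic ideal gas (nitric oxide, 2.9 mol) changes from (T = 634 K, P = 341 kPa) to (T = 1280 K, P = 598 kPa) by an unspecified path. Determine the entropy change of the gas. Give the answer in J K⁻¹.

ΔS = nC_p ln(T₂/T₁) − nR ln(P₂/P₁), with C_p = 7R/2 = 29.1 J mol⁻¹ K⁻¹ for a diatomic ideal gas.
ΔS = 2.9 × [29.1 × ln(1280/634) − 8.314 × ln(598/341)] = 45.7 J/K.

ΔS = 45.7 J/K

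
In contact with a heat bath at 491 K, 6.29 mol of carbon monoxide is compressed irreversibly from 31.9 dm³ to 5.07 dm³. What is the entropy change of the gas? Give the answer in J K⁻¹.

ΔS_gas = -96.2 J/K

Entropy is a state function, so ΔS_gas depends only on the end states.
For an isothermal ideal gas ΔS_gas = nR ln(V₂/V₁) = 6.29 × 8.314 × ln(5.07/31.9) = -96.2 J/K.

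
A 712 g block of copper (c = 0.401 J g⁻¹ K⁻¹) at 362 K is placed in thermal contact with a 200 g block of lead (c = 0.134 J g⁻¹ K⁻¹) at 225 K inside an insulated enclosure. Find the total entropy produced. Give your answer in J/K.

Energy balance: T_f = (m₁c₁T₁ + m₂c₂T₂)/(m₁c₁ + m₂c₂) = 350.24 K.
ΔS₁ = m₁c₁ ln(T_f/T₁) = 285.512 × ln(350.24/362) = -9.426 J/K.
ΔS₂ = m₂c₂ ln(T_f/T₂) = 26.8 × ln(350.24/225) = 11.86 J/K.
ΔS_total = -9.426 + 11.86 = 2.43 J/K.

ΔS_total = 2.43 J/K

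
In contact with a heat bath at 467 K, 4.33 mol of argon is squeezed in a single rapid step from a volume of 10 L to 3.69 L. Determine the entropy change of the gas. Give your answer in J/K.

Entropy is a state function, so ΔS_gas depends only on the end states.
For an isothermal ideal gas ΔS_gas = nR ln(V₂/V₁) = 4.33 × 8.314 × ln(3.69/10) = -35.9 J/K.

ΔS_gas = -35.9 J/K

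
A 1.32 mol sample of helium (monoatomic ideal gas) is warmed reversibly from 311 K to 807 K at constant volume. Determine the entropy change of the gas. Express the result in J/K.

At constant volume, ΔS = nC_V ln(T₂/T₁) with C_V = 3R/2 = 12.47 J mol⁻¹ K⁻¹.
ΔS = 1.32 × 12.47 × ln(807/311) = 15.7 J/K.

ΔS = 15.7 J/K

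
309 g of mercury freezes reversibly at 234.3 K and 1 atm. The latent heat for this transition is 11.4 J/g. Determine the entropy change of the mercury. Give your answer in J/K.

Heat released by the substance: Q = −mL = −309 × 11.4 = −3522.6 J.
At constant T, ΔS = Q_rev/T = −3522.6 / 234.3 = -15 J/K.

ΔS = -15 J/K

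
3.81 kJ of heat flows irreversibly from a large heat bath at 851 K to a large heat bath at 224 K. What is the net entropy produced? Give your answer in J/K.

ΔS_total = 12.5 J/K

ΔS_hot = −Q/T_H = −3810/851 = -4.477 J/K and ΔS_cold = +Q/T_C = 3810/224 = 17.01 J/K.
ΔS_total = -4.477 + 17.01 = 12.5 J/K, positive as the second law requires.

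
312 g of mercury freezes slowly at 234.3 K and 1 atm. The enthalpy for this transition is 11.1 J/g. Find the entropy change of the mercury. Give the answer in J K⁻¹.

ΔS = -14.8 J/K

Heat released by the substance: Q = −mL = −312 × 11.1 = −3463.2 J.
At constant T, ΔS = Q_rev/T = −3463.2 / 234.3 = -14.8 J/K.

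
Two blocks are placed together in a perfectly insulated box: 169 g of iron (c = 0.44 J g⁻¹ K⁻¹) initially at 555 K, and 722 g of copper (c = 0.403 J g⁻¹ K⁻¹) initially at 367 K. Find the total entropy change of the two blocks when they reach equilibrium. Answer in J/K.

ΔS_total = 5.48 J/K

Energy balance: T_f = (m₁c₁T₁ + m₂c₂T₂)/(m₁c₁ + m₂c₂) = 405.27 K.
ΔS₁ = m₁c₁ ln(T_f/T₁) = 74.36 × ln(405.27/555) = -23.38 J/K.
ΔS₂ = m₂c₂ ln(T_f/T₂) = 290.966 × ln(405.27/367) = 28.86 J/K.
ΔS_total = -23.38 + 28.86 = 5.48 J/K.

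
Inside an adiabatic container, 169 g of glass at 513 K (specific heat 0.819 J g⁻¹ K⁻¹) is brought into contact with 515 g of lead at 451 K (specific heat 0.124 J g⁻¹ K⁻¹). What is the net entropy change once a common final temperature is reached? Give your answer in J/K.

Energy balance: T_f = (m₁c₁T₁ + m₂c₂T₂)/(m₁c₁ + m₂c₂) = 493.43 K.
ΔS₁ = m₁c₁ ln(T_f/T₁) = 138.411 × ln(493.43/513) = -5.3847 J/K.
ΔS₂ = m₂c₂ ln(T_f/T₂) = 63.86 × ln(493.43/451) = 5.7413 J/K.
ΔS_total = -5.3847 + 5.7413 = 0.357 J/K.

ΔS_total = 0.357 J/K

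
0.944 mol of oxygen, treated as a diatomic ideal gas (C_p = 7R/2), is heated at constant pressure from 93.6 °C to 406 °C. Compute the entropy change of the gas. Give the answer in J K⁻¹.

In kelvin: T₁ = 366.75 K, T₂ = 679.15 K. At constant pressure, ΔS = nC_p ln(T₂/T₁) with C_p = 7R/2 = 29.1 J mol⁻¹ K⁻¹.
ΔS = 0.944 × 29.1 × ln(679.15/366.75) = 16.9 J/K.

ΔS = 16.9 J/K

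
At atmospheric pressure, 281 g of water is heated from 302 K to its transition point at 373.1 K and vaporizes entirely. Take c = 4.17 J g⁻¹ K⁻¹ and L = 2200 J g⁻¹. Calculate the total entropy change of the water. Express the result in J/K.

Warming step: ΔS₁ = m c ln(T_tr/T_i) = 281 × 4.17 × ln(373.1/302) = 247.7 J/K.
Phase change: ΔS₂ = +mL/T_tr = 281 × 2200 / 373.1 = 1657 J/K.
ΔS_total = (247.7) + (1657) = 1900 J/K.

ΔS = 1900 J/K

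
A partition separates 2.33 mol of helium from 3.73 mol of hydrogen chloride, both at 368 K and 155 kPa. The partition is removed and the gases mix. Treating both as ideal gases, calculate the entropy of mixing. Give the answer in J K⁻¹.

Mole fractions: x_A = 2.33/6.06 = 0.384, x_B = 0.616.
ΔS_mix = −R(n_A ln x_A + n_B ln x_B) = −8.314 × (2.33 ln 0.384 + 3.73 ln 0.616) = 33.6 J/K.

ΔS_mix = 33.6 J/K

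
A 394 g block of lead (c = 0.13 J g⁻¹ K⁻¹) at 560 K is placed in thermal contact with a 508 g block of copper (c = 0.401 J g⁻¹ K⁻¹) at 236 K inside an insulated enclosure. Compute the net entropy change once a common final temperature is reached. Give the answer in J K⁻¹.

Energy balance: T_f = (m₁c₁T₁ + m₂c₂T₂)/(m₁c₁ + m₂c₂) = 301.1 K.
ΔS₁ = m₁c₁ ln(T_f/T₁) = 51.22 × ln(301.1/560) = -31.78 J/K.
ΔS₂ = m₂c₂ ln(T_f/T₂) = 203.708 × ln(301.1/236) = 49.62 J/K.
ΔS_total = -31.78 + 49.62 = 17.8 J/K.

ΔS_total = 17.8 J/K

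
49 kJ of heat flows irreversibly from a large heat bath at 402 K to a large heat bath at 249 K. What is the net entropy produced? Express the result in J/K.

ΔS_total = 74.9 J/K

ΔS_hot = −Q/T_H = −49000/402 = -121.9 J/K and ΔS_cold = +Q/T_C = 49000/249 = 196.8 J/K.
ΔS_total = -121.9 + 196.8 = 74.9 J/K, positive as the second law requires.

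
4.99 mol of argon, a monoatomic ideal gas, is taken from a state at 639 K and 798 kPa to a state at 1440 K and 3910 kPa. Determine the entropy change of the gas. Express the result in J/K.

ΔS = nC_p ln(T₂/T₁) − nR ln(P₂/P₁), with C_p = 5R/2 = 20.79 J mol⁻¹ K⁻¹ for a monoatomic ideal gas.
ΔS = 4.99 × [20.79 × ln(1440/639) − 8.314 × ln(3910/798)] = 18.3 J/K.

ΔS = 18.3 J/K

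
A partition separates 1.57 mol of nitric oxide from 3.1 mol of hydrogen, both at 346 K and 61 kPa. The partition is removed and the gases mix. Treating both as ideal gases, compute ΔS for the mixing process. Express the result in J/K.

Mole fractions: x_A = 1.57/4.67 = 0.336, x_B = 0.664.
ΔS_mix = −R(n_A ln x_A + n_B ln x_B) = −8.314 × (1.57 ln 0.336 + 3.1 ln 0.664) = 24.8 J/K.

ΔS_mix = 24.8 J/K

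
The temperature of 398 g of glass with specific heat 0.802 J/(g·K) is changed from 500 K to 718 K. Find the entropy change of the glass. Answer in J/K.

ΔS = ∫dQ_rev/T = m c ln(T₂/T₁) = 398 × 0.802 × ln(718/500) = 116 J/K.

ΔS = 116 J/K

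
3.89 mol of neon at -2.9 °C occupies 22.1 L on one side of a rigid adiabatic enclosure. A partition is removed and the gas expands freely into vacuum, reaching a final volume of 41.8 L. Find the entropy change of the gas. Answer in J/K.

For an ideal gas in free expansion Q = 0 and W = 0, so T is unchanged.
Entropy is a state function; using a reversible isothermal path, ΔS_gas = nR ln(V₂/V₁) = 3.89 × 8.314 × ln(41.8/22.1) = 20.6 J/K.

ΔS_gas = 20.6 J/K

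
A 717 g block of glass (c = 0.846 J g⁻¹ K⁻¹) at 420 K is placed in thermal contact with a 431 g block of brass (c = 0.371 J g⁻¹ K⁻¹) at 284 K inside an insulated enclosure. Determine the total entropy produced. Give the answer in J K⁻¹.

Energy balance: T_f = (m₁c₁T₁ + m₂c₂T₂)/(m₁c₁ + m₂c₂) = 391.63 K.
ΔS₁ = m₁c₁ ln(T_f/T₁) = 606.582 × ln(391.63/420) = -42.425 J/K.
ΔS₂ = m₂c₂ ln(T_f/T₂) = 159.901 × ln(391.63/284) = 51.382 J/K.
ΔS_total = -42.425 + 51.382 = 8.96 J/K.

ΔS_total = 8.96 J/K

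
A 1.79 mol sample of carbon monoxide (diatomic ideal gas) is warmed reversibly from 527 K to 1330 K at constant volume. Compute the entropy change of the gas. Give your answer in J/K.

ΔS = 34.4 J/K

At constant volume, ΔS = nC_V ln(T₂/T₁) with C_V = 5R/2 = 20.79 J mol⁻¹ K⁻¹.
ΔS = 1.79 × 20.79 × ln(1330/527) = 34.4 J/K.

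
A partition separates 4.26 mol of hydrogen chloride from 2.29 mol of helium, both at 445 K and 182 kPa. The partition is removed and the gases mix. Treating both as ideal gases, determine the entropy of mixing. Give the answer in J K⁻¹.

ΔS_mix = 35.2 J/K

Mole fractions: x_A = 4.26/6.55 = 0.65, x_B = 0.35.
ΔS_mix = −R(n_A ln x_A + n_B ln x_B) = −8.314 × (4.26 ln 0.65 + 2.29 ln 0.35) = 35.2 J/K.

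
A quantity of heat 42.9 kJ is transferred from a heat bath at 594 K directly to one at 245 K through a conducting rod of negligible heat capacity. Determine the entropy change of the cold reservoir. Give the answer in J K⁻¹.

ΔS_cold = 175 J/K

The cold reservoir gains heat Q, so ΔS_cold = +Q/T_C = 42900/245 = 175 J/K.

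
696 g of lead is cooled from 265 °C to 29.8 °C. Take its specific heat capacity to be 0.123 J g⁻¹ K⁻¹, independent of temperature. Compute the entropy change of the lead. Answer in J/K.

In kelvin: T₁ = 538.15 K, T₂ = 302.95 K. ΔS = ∫dQ_rev/T = m c ln(T₂/T₁) = 696 × 0.123 × ln(302.95/538.15) = -49.2 J/K.

ΔS = -49.2 J/K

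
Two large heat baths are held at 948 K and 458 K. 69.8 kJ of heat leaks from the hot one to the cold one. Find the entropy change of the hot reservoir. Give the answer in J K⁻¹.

ΔS_hot = -73.6 J/K

The hot reservoir loses heat Q, so ΔS_hot = −Q/T_H = −69800/948 = -73.6 J/K.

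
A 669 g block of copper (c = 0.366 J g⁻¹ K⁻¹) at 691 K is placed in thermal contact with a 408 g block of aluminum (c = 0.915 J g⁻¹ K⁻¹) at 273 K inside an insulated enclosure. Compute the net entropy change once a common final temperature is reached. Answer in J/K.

ΔS_total = 65.7 J/K

Energy balance: T_f = (m₁c₁T₁ + m₂c₂T₂)/(m₁c₁ + m₂c₂) = 438.57 K.
ΔS₁ = m₁c₁ ln(T_f/T₁) = 244.854 × ln(438.57/691) = -111.3 J/K.
ΔS₂ = m₂c₂ ln(T_f/T₂) = 373.32 × ln(438.57/273) = 177 J/K.
ΔS_total = -111.3 + 177 = 65.7 J/K.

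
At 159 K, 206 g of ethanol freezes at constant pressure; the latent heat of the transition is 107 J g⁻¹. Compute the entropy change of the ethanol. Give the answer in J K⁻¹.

ΔS = -139 J/K

Heat released by the substance: Q = −mL = −206 × 107 = −22042 J.
At constant T, ΔS = Q_rev/T = −22042 / 159 = -139 J/K.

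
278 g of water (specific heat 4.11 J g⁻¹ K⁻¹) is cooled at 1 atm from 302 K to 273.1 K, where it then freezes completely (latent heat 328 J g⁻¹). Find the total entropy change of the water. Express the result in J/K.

ΔS = -449 J/K

Cooling step: ΔS₁ = m c ln(T_tr/T_i) = 278 × 4.11 × ln(273.1/302) = -114.9 J/K.
Phase change: ΔS₂ = −mL/T_tr = −278 × 328 / 273.1 = -333.9 J/K.
ΔS_total = (-114.9) + (-333.9) = -449 J/K.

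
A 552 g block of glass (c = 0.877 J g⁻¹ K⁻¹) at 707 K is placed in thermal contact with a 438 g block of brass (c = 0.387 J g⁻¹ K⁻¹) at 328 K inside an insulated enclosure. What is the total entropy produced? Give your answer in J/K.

Energy balance: T_f = (m₁c₁T₁ + m₂c₂T₂)/(m₁c₁ + m₂c₂) = 608.71 K.
ΔS₁ = m₁c₁ ln(T_f/T₁) = 484.104 × ln(608.71/707) = -72.46 J/K.
ΔS₂ = m₂c₂ ln(T_f/T₂) = 169.506 × ln(608.71/328) = 104.8 J/K.
ΔS_total = -72.46 + 104.8 = 32.3 J/K.

ΔS_total = 32.3 J/K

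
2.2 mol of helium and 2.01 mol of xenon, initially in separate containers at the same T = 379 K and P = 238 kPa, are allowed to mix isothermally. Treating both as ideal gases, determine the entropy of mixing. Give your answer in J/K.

Mole fractions: x_A = 2.2/4.21 = 0.523, x_B = 0.477.
ΔS_mix = −R(n_A ln x_A + n_B ln x_B) = −8.314 × (2.2 ln 0.523 + 2.01 ln 0.477) = 24.2 J/K.

ΔS_mix = 24.2 J/K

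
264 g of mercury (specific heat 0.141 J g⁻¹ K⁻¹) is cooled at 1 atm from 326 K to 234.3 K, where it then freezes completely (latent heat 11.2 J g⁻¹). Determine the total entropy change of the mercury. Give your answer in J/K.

ΔS = -24.9 J/K

Cooling step: ΔS₁ = m c ln(T_tr/T_i) = 264 × 0.141 × ln(234.3/326) = -12.29 J/K.
Phase change: ΔS₂ = −mL/T_tr = −264 × 11.2 / 234.3 = -12.62 J/K.
ΔS_total = (-12.29) + (-12.62) = -24.9 J/K.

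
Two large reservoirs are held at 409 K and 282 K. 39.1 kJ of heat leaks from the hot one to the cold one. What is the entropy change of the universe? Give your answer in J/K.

ΔS_total = 43.1 J/K

ΔS_hot = −Q/T_H = −39100/409 = -95.6 J/K and ΔS_cold = +Q/T_C = 39100/282 = 138.7 J/K.
ΔS_total = -95.6 + 138.7 = 43.1 J/K, positive as the second law requires.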